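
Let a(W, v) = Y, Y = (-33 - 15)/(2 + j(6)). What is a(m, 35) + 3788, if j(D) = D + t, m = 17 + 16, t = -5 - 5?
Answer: 3812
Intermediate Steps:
t = -10
m = 33
j(D) = -10 + D (j(D) = D - 10 = -10 + D)
Y = 24 (Y = (-33 - 15)/(2 + (-10 + 6)) = -48/(2 - 4) = -48/(-2) = -48*(-1/2) = 24)
a(W, v) = 24
a(m, 35) + 3788 = 24 + 3788 = 3812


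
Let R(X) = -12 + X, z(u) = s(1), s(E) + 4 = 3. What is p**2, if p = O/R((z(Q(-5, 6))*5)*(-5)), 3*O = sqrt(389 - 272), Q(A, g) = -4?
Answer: 1/13 ≈ 0.076923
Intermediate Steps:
s(E) = -1 (s(E) = -4 + 3 = -1)
z(u) = -1
O = sqrt(13) (O = sqrt(389 - 272)/3 = sqrt(117)/3 = (3*sqrt(13))/3 = sqrt(13) ≈ 3.6056)
p = sqrt(13)/13 (p = sqrt(13)/(-12 - 1*5*(-5)) = sqrt(13)/(-12 - 5*(-5)) = sqrt(13)/(-12 + 25) = sqrt(13)/13 ≈ 0.27735)
p**2 = (sqrt(13)/13)**2 = 1/13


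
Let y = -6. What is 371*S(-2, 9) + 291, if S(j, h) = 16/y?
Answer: -2095/3 ≈ -698.33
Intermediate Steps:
S(j, h) = -8/3 (S(j, h) = 16/(-6) = 16*(-1/6) = -8/3)
371*S(-2, 9) + 291 = 371*(-8/3) + 291 = -2968/3 + 291 = -2095/3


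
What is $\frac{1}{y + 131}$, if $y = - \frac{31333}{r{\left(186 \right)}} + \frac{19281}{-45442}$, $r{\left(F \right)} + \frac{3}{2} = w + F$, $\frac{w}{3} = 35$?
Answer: $\frac{26310918}{587898187} \approx 0.044754$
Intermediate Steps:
$w = 105$ ($w = 3 \cdot 35 = 105$)
$r{\left(F \right)} = \frac{207}{2} + F$ ($r{\left(F \right)} = - \frac{3}{2} + \left(105 + F\right) = \frac{207}{2} + F$)
$y = - \frac{2858832071}{26310918}$ ($y = - \frac{31333}{\frac{207}{2} + 186} + \frac{19281}{-45442} = - \frac{31333}{\frac{579}{2}} + 19281 \left(- \frac{1}{45442}\right) = \left(-31333\right) \frac{2}{579} - \frac{19281}{45442} = - \frac{62666}{579} - \frac{19281}{45442} = - \frac{2858832071}{26310918} \approx -108.66$)
$\frac{1}{y + 131} = \frac{1}{- \frac{2858832071}{26310918} + 131} = \frac{1}{\frac{587898187}{26310918}} = \frac{26310918}{587898187}$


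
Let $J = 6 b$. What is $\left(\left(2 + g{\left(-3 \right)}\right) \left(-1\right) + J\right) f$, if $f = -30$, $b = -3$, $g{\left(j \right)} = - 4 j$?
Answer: $960$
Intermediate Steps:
$J = -18$ ($J = 6 \left(-3\right) = -18$)
$\left(\left(2 + g{\left(-3 \right)}\right) \left(-1\right) + J\right) f = \left(\left(2 - -12\right) \left(-1\right) - 18\right) \left(-30\right) = \left(\left(2 + 12\right) \left(-1\right) - 18\right) \left(-30\right) = \left(14 \left(-1\right) - 18\right) \left(-30\right) = \left(-14 - 18\right) \left(-30\right) = \left(-32\right) \left(-30\right) = 960$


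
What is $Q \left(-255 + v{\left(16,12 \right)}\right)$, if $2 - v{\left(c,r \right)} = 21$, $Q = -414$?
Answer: $113436$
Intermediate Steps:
$v{\left(c,r \right)} = -19$ ($v{\left(c,r \right)} = 2 - 21 = -19$)
$Q \left(-255 + v{\left(16,12 \right)}\right) = - 414 \left(-255 - 19\right) = \left(-414\right) \left(-274\right) = 113436$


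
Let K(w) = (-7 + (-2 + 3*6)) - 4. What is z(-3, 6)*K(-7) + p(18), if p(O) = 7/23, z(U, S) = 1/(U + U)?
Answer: -73/138 ≈ -0.52899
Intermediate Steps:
z(U, S) = 1/(2*U)
K(w) = 5 (K(w) = (-7 + (-2 + 18)) - 4 = (-7 + 16) - 4 = 9 - 4 = 5)
p(O) = 7/23 (p(O) = 7*(1/23) = 7/23)
z(-3, 6)*K(-7) + p(18) = ((1/2)/(-3))*5 + 7/23 = ((1/2)*(-1/3))*5 + 7/23 = -1/6*5 + 7/23 = -5/6 + 7/23 = -73/138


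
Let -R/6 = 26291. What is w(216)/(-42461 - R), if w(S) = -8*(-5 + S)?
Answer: -1688/115285 ≈ -0.014642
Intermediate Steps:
R = -157746 (R = -6*26291 = -157746)
w(S) = 40 - 8*S
w(216)/(-42461 - R) = (40 - 8*216)/(-42461 - 1*(-157746)) = (40 - 1728)/(-42461 + 157746) = -1688/115285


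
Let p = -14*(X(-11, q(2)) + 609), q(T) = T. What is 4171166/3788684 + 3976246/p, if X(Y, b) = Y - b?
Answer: -1878741923895/3951597412 ≈ -475.44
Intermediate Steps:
p = -8344 (p = -14*((-11 - 1*2) + 609) = -14*((-11 - 2) + 609) = -14*(-13 + 609) = -14*596 = -8344)
4171166/3788684 + 3976246/p = 4171166/3788684 + 3976246/(-8344) = 4171166*(1/3788684) + 3976246*(-1/8344) = 2085583/1894342 - 1988123/4172 = -1878741923895/3951597412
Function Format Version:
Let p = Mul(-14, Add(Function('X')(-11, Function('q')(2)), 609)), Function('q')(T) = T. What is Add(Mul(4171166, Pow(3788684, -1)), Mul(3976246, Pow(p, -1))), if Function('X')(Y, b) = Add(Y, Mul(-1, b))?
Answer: Rational(-1878741923895, 3951597412) ≈ -475.44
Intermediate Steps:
p = -8344 (p = Mul(-14, Add(Add(-11, Mul(-1, 2)), 609)) = Mul(-14, Add(Add(-11, -2), 609)) = Mul(-14, Add(-13, 609)) = Mul(-14, 596) = -8344)
Add(Mul(4171166, Pow(3788684, -1)), Mul(3976246, Pow(p, -1))) = Add(Mul(4171166, Pow(3788684, -1)), Mul(3976246, Pow(-8344, -1))) = Add(Mul(4171166, Rational(1, 3788684)), Mul(3976246, Rational(-1, 8344))) = Add(Rational(2085583, 1894342), Rational(-1988123, 4172)) = Rational(-1878741923895, 3951597412)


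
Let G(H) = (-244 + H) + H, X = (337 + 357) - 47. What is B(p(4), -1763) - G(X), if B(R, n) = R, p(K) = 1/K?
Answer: -4199/4 ≈ -1049.8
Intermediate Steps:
X = 647 (X = 694 - 47 = 647)
G(H) = -244 + 2*H
B(p(4), -1763) - G(X) = 1/4 - (-244 + 2*647) = ¼ - (-244 + 1294) = ¼ - 1*1050 = ¼ - 1050 = -4199/4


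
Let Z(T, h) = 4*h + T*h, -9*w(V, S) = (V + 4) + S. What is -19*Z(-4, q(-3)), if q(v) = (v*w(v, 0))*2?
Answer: 0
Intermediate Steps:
w(V, S) = -4/9 - S/9 - V/9 (w(V, S) = -((V + 4) + S)/9 = -((4 + V) + S)/9 = -(4 + S + V)/9 = -4/9 - S/9 - V/9)
q(v) = 2*v*(-4/9 - v/9) (q(v) = (v*(-4/9 - 1/9*0 - v/9))*2 = (v*(-4/9 + 0 - v/9))*2 = (v*(-4/9 - v/9))*2 = 2*v*(-4/9 - v/9))
-19*Z(-4, q(-3)) = -19*(-2/9*(-3)*(4 - 3))*(4 - 4) = -19*(-2/9*(-3)*1)*0 = -38*0/3 = -19*0 = 0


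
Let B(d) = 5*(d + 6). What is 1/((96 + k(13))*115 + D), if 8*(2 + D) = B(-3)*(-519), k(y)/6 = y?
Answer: 8/152279 ≈ 5.2535e-5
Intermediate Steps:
B(d) = 30 + 5*d (B(d) = 5*(6 + d) = 30 + 5*d)
k(y) = 6*y
D = -7801/8 (D = -2 + ((30 + 5*(-3))*(-519))/8 = -2 + ((30 - 15)*(-519))/8 = -2 + (15*(-519))/8 = -2 + (⅛)*(-7785) = -2 - 7785/8 = -7801/8 ≈ -975.13)
1/((96 + k(13))*115 + D) = 1/((96 + 6*13)*115 - 7801/8) = 1/((96 + 78)*115 - 7801/8) = 1/(174*115 - 7801/8) = 1/(20010 - 7801/8) = 1/(152279/8) = 8/152279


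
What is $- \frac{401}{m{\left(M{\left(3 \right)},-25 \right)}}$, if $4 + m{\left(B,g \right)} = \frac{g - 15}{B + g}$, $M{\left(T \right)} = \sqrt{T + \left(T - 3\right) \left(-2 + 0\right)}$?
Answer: $\frac{12431}{74} + \frac{2005 \sqrt{3}}{444} \approx 175.81$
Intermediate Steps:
$M{\left(T \right)} = \sqrt{6 - T}$ ($M{\left(T \right)} = \sqrt{T + \left(-3 + T\right) \left(-2\right)} = \sqrt{T - \left(-6 + 2 T\right)} = \sqrt{6 - T}$)
$m{\left(B,g \right)} = -4 + \frac{-15 + g}{B + g}$ ($m{\left(B,g \right)} = -4 + \frac{g - 15}{B + g} = -4 + \frac{-15 + g}{B + g}$)
$- \frac{401}{m{\left(M{\left(3 \right)},-25 \right)}} = - \frac{401}{\frac{1}{\sqrt{6 - 3} - 25} \left(-15 - 4 \sqrt{6 - 3} - -75\right)} = - \frac{401}{\frac{1}{\sqrt{6 - 3} - 25} \left(-15 - 4 \sqrt{6 - 3} + 75\right)} = - \frac{401}{\frac{1}{\sqrt{3} - 25} \left(-15 - 4 \sqrt{3} + 75\right)} = - \frac{401}{\frac{1}{-25 + \sqrt{3}} \left(60 - 4 \sqrt{3}\right)} = - 401 \frac{-25 + \sqrt{3}}{60 - 4 \sqrt{3}} = - \frac{401 \left(-25 + \sqrt{3}\right)}{60 - 4 \sqrt{3}}$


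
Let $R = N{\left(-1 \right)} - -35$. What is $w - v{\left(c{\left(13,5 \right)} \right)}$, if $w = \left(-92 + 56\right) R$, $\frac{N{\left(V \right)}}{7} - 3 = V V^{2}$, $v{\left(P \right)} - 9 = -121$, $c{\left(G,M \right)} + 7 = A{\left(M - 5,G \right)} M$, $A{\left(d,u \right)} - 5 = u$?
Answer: $-1652$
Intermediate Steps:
$A{\left(d,u \right)} = 5 + u$
$c{\left(G,M \right)} = -7 + M \left(5 + G\right)$ ($c{\left(G,M \right)} = -7 + \left(5 + G\right) M = -7 + M \left(5 + G\right)$)
$v{\left(P \right)} = -112$ ($v{\left(P \right)} = 9 - 121 = -112$)
$N{\left(V \right)} = 21 + 7 V^{3}$ ($N{\left(V \right)} = 21 + 7 V V^{2} = 21 + 7 V^{3}$)
$R = 49$ ($R = \left(21 + 7 \left(-1\right)^{3}\right) - -35 = \left(21 + 7 \left(-1\right)\right) + 35 = \left(21 - 7\right) + 35 = 14 + 35 = 49$)
$w = -1764$ ($w = \left(-92 + 56\right) 49 = \left(-36\right) 49 = -1764$)
$w - v{\left(c{\left(13,5 \right)} \right)} = -1764 - -112 = -1764 + 112 = -1652$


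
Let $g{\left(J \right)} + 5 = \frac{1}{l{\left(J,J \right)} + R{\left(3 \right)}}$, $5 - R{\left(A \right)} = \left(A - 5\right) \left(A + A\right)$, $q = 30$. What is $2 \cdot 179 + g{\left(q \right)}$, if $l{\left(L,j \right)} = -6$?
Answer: $\frac{3884}{11} \approx 353.09$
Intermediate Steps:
$R{\left(A \right)} = 5 - 2 A \left(-5 + A\right)$ ($R{\left(A \right)} = 5 - \left(A - 5\right) \left(A + A\right) = 5 - \left(-5 + A\right) 2 A = 5 - 2 A \left(-5 + A\right)$)
$g{\left(J \right)} = - \frac{54}{11}$ ($g{\left(J \right)} = -5 + \frac{1}{-6 + \left(5 - 2 \cdot 3^{2} + 10 \cdot 3\right)} = -5 + \frac{1}{-6 + \left(5 - 18 + 30\right)} = -5 + \frac{1}{-6 + 17} = -5 + \frac{1}{11} = - \frac{54}{11}$)
$2 \cdot 179 + g{\left(q \right)} = 2 \cdot 179 - \frac{54}{11} = 358 - \frac{54}{11} = \frac{3884}{11}$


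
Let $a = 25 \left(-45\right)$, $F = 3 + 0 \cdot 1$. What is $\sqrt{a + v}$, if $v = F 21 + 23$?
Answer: $i \sqrt{1039} \approx 32.234 i$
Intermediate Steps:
$F = 3$ ($F = 3 + 0 = 3$)
$a = -1125$
$v = 86$ ($v = 3 \cdot 21 + 23 = 63 + 23 = 86$)
$\sqrt{a + v} = \sqrt{-1125 + 86} = \sqrt{-1039} = i \sqrt{1039}$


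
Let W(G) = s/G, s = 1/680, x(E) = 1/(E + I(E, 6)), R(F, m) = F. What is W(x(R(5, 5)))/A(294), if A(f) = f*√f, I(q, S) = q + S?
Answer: √6/524790 ≈ 4.6676e-6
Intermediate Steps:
I(q, S) = S + q
A(f) = f^(3/2)
x(E) = 1/(6 + 2*E) (x(E) = 1/(E + (6 + E)) = 1/(6 + 2*E))
s = 1/680 ≈ 0.0014706
W(G) = 1/(680*G)
W(x(R(5, 5)))/A(294) = (1/(680*((1/(2*(3 + 5))))))/(294^(3/2)) = (1/(680*(((½)/8))))/((2058*√6)) = (1/(680*(((½)*(⅛)))))*(√6/12348) = (1/(680*(1/16)))*(√6/12348) = ((1/680)*16)*(√6/12348) = 2*(√6/12348)/85 = √6/524790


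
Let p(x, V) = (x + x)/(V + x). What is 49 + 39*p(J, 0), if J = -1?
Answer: 127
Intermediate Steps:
p(x, V) = 2*x/(V + x) (p(x, V) = (2*x)/(V + x) = 2*x/(V + x))
49 + 39*p(J, 0) = 49 + 39*(2*(-1)/(0 - 1)) = 49 + 39*(2*(-1)/(-1)) = 49 + 39*(2*(-1)*(-1)) = 49 + 39*2 = 49 + 78 = 127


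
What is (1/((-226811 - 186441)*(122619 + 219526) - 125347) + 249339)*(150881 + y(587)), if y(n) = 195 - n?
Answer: 1768476372242197391796/47130743629 ≈ 3.7523e+10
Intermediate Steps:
(1/((-226811 - 186441)*(122619 + 219526) - 125347) + 249339)*(150881 + y(587)) = (1/((-226811 - 186441)*(122619 + 219526) - 125347) + 249339)*(150881 + (195 - 1*587)) = (1/(-413252*342145 - 125347) + 249339)*(150881 + (195 - 587)) = (1/(-141392105540 - 125347) + 249339)*(150881 - 392) = (1/(-141392230887) + 249339)*150489 = (-1/141392230887 + 249339)*150489 = (35254597457133692/141392230887)*150489 = 1768476372242197391796/47130743629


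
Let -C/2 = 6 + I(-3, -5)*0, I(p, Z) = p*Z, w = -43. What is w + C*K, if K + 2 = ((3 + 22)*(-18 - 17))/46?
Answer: 4813/23 ≈ 209.26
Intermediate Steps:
I(p, Z) = Z*p
K = -967/46 (K = -2 + ((3 + 22)*(-18 - 17))/46 = -2 + (25*(-35))*(1/46) = -2 - 875*1/46 = -2 - 875/46 = -967/46 ≈ -21.022)
C = -12 (C = -2*(6 - 5*(-3)*0) = -2*(6 + 15*0) = -2*(6 + 0) = -2*6 = -12)
w + C*K = -43 - 12*(-967/46) = -43 + 5802/23 = 4813/23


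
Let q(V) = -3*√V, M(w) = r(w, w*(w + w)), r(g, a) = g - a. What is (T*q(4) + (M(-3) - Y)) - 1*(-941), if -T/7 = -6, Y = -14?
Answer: 682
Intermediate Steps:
T = 42 (T = -7*(-6) = 42)
M(w) = w - 2*w² (M(w) = w - w*(w + w) = w - w*2*w = w - 2*w²)
(T*q(4) + (M(-3) - Y)) - 1*(-941) = (42*(-3*√4) + (-3*(1 - 2*(-3)) - 1*(-14))) - 1*(-941) = (42*(-3*2) + (-3*(1 + 6) + 14)) + 941 = (42*(-6) + (-3*7 + 14)) + 941 = (-252 + (-21 + 14)) + 941 = (-252 - 7) + 941 = -259 + 941 = 682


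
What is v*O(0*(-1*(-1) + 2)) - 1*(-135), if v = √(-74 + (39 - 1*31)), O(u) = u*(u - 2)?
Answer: 135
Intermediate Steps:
O(u) = u*(-2 + u)
v = I*√66 (v = √(-74 + (39 - 31)) = √(-74 + 8) = √(-66) = I*√66 ≈ 8.124*I)
v*O(0*(-1*(-1) + 2)) - 1*(-135) = (I*√66)*((0*(-1*(-1) + 2))*(-2 + 0*(-1*(-1) + 2))) - 1*(-135) = (I*√66)*((0*(1 + 2))*(-2 + 0*(1 + 2))) + 135 = (I*√66)*((0*3)*(-2 + 0*3)) + 135 = (I*√66)*(0*(-2 + 0)) + 135 = (I*√66)*(0*(-2)) + 135 = (I*√66)*0 + 135 = 0 + 135 = 135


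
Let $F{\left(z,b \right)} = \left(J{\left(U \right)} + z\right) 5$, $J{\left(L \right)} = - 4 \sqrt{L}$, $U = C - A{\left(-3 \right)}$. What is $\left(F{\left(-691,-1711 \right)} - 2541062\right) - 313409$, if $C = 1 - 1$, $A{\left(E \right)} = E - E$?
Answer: $-2857926$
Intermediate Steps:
$A{\left(E \right)} = 0$
$C = 0$ ($C = 1 - 1 = 0$)
$U = 0$ ($U = 0 - 0 = 0 + 0 = 0$)
$F{\left(z,b \right)} = 5 z$ ($F{\left(z,b \right)} = \left(- 4 \sqrt{0} + z\right) 5 = \left(\left(-4\right) 0 + z\right) 5 = \left(0 + z\right) 5 = z 5 = 5 z$)
$\left(F{\left(-691,-1711 \right)} - 2541062\right) - 313409 = \left(5 \left(-691\right) - 2541062\right) - 313409 = \left(-3455 - 2541062\right) - 313409 = -2544517 - 313409 = -2857926$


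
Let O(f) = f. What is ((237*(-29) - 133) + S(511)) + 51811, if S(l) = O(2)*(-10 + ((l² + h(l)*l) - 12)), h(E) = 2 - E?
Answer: 46805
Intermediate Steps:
S(l) = -44 + 2*l² + 2*l*(2 - l) (S(l) = 2*(-10 + ((l² + (2 - l)*l) - 12)) = 2*(-10 + ((l² + l*(2 - l)) - 12)) = 2*(-10 + (-12 + l² + l*(2 - l))) = 2*(-22 + l² + l*(2 - l)) = -44 + 2*l² + 2*l*(2 - l))
((237*(-29) - 133) + S(511)) + 51811 = ((237*(-29) - 133) + (-44 + 4*511)) + 51811 = ((-6873 - 133) + (-44 + 2044)) + 51811 = (-7006 + 2000) + 51811 = -5006 + 51811 = 46805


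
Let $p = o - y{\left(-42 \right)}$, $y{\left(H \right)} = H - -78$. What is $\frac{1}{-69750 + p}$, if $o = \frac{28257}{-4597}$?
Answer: $- \frac{4597}{320834499} \approx -1.4328 \cdot 10^{-5}$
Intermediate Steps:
$y{\left(H \right)} = 78 + H$ ($y{\left(H \right)} = H + 78 = 78 + H$)
$o = - \frac{28257}{4597}$ ($o = 28257 \left(- \frac{1}{4597}\right) = - \frac{28257}{4597} \approx -6.1468$)
$p = - \frac{193749}{4597}$ ($p = - \frac{28257}{4597} - \left(78 - 42\right) = - \frac{28257}{4597} - 36 = - \frac{193749}{4597} \approx -42.147$)
$\frac{1}{-69750 + p} = \frac{1}{-69750 - \frac{193749}{4597}} = \frac{1}{- \frac{320834499}{4597}} = - \frac{4597}{320834499}$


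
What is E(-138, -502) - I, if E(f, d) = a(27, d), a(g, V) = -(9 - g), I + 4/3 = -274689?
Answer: 824125/3 ≈ 2.7471e+5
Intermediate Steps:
I = -824071/3 (I = -4/3 - 274689 = -824071/3 ≈ -2.7469e+5)
a(g, V) = -9 + g
E(f, d) = 18 (E(f, d) = -9 + 27 = 18)
E(-138, -502) - I = 18 - 1*(-824071/3) = 18 + 824071/3 = 824125/3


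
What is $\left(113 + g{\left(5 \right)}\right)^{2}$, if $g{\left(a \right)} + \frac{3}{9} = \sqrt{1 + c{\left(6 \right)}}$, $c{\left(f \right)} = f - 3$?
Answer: $\frac{118336}{9} \approx 13148.0$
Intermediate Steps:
$c{\left(f \right)} = -3 + f$
$g{\left(a \right)} = \frac{5}{3}$ ($g{\left(a \right)} = - \frac{1}{3} + \sqrt{1 + \left(-3 + 6\right)} = - \frac{1}{3} + \sqrt{1 + 3} = - \frac{1}{3} + \sqrt{4} = - \frac{1}{3} + 2 = \frac{5}{3}$)
$\left(113 + g{\left(5 \right)}\right)^{2} = \left(113 + \frac{5}{3}\right)^{2} = \left(\frac{344}{3}\right)^{2} = \frac{118336}{9}$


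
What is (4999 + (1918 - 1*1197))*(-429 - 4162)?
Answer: -26260520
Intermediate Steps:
(4999 + (1918 - 1*1197))*(-429 - 4162) = (4999 + (1918 - 1197))*(-4591) = (4999 + 721)*(-4591) = 5720*(-4591) = -26260520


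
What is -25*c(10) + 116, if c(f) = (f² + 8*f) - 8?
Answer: -4184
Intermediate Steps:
c(f) = -8 + f² + 8*f
-25*c(10) + 116 = -25*(-8 + 10² + 8*10) + 116 = -25*(-8 + 100 + 80) + 116 = -25*172 + 116 = -4300 + 116 = -4184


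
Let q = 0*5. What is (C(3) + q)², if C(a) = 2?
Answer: 4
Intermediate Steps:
q = 0
(C(3) + q)² = (2 + 0)² = 2² = 4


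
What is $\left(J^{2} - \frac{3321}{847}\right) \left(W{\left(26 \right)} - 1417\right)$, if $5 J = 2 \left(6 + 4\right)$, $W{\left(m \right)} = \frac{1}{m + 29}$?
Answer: $- \frac{797342754}{46585} \approx -17116.0$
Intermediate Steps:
$W{\left(m \right)} = \frac{1}{29 + m}$
$J = 4$ ($J = \frac{2 \left(6 + 4\right)}{5} = \frac{2 \cdot 10}{5} = \frac{1}{5} \cdot 20 = 4$)
$\left(J^{2} - \frac{3321}{847}\right) \left(W{\left(26 \right)} - 1417\right) = \left(4^{2} - \frac{3321}{847}\right) \left(\frac{1}{29 + 26} - 1417\right) = \left(16 - \frac{3321}{847}\right) \left(\frac{1}{55} - 1417\right) = \frac{10231}{847} \left(- \frac{77934}{55}\right) = - \frac{797342754}{46585}$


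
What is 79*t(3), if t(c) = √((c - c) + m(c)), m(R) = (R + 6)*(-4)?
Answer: 474*I ≈ 474.0*I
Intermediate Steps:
m(R) = -24 - 4*R (m(R) = (6 + R)*(-4) = -24 - 4*R)
t(c) = √(-24 - 4*c) (t(c) = √((c - c) + (-24 - 4*c)) = √(0 + (-24 - 4*c)) = √(-24 - 4*c))
79*t(3) = 79*(2*√(-6 - 1*3)) = 79*(2*√(-6 - 3)) = 79*(2*√(-9)) = 79*(2*(3*I)) = 79*(6*I) = 474*I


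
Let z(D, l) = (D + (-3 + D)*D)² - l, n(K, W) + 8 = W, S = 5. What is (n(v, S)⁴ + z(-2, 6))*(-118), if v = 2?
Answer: -16402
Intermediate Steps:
n(K, W) = -8 + W
z(D, l) = (D + D*(-3 + D))² - l
(n(v, S)⁴ + z(-2, 6))*(-118) = ((-8 + 5)⁴ + (-1*6 + (-2)²*(-2 - 2)²))*(-118) = ((-3)⁴ + (-6 + 4*(-4)²))*(-118) = (81 + (-6 + 4*16))*(-118) = (81 + (-6 + 64))*(-118) = (81 + 58)*(-118) = 139*(-118) = -16402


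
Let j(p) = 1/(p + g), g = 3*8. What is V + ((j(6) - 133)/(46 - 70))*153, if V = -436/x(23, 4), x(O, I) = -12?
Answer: 212159/240 ≈ 884.00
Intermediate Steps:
g = 24
j(p) = 1/(24 + p) (j(p) = 1/(p + 24) = 1/(24 + p))
V = 109/3 (V = -436/(-12) = -436*(-1/12) = 109/3 ≈ 36.333)
V + ((j(6) - 133)/(46 - 70))*153 = 109/3 + ((1/(24 + 6) - 133)/(46 - 70))*153 = 109/3 + ((1/30 - 133)/(-24))*153 = 109/3 + ((1/30 - 133)*(-1/24))*153 = 109/3 - 3989/30*(-1/24)*153 = 109/3 + (3989/720)*153 = 109/3 + 67813/80 = 212159/240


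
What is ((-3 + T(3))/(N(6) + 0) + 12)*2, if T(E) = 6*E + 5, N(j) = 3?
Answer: 112/3 ≈ 37.333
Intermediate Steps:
T(E) = 5 + 6*E
((-3 + T(3))/(N(6) + 0) + 12)*2 = ((-3 + (5 + 6*3))/(3 + 0) + 12)*2 = ((-3 + (5 + 18))/3 + 12)*2 = ((-3 + 23)*(⅓) + 12)*2 = (20*(⅓) + 12)*2 = (20/3 + 12)*2 = (56/3)*2 = 112/3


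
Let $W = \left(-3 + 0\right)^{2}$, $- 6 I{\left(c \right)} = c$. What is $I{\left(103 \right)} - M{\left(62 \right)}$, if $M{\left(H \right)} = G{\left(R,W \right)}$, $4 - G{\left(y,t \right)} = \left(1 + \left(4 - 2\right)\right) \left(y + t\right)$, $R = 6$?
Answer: $\frac{143}{6} \approx 23.833$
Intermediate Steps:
$I{\left(c \right)} = - \frac{c}{6}$
$W = 9$ ($W = \left(-3\right)^{2} = 9$)
$G{\left(y,t \right)} = 4 - 3 t - 3 y$ ($G{\left(y,t \right)} = 4 - \left(1 + \left(4 - 2\right)\right) \left(y + t\right) = 4 - \left(1 + 2\right) \left(t + y\right) = 4 - 3 \left(t + y\right) = 4 - \left(3 t + 3 y\right) = 4 - 3 t - 3 y$)
$M{\left(H \right)} = -41$ ($M{\left(H \right)} = 4 - 27 - 18 = -41$)
$I{\left(103 \right)} - M{\left(62 \right)} = \left(- \frac{1}{6}\right) 103 - -41 = - \frac{103}{6} + 41 = \frac{143}{6}$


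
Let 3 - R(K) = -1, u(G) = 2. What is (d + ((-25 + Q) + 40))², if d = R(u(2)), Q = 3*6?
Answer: 1369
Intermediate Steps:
Q = 18
R(K) = 4 (R(K) = 3 - 1*(-1) = 3 + 1 = 4)
d = 4
(d + ((-25 + Q) + 40))² = (4 + ((-25 + 18) + 40))² = (4 + (-7 + 40))² = (4 + 33)² = 37² = 1369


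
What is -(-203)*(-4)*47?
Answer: -38164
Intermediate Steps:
-(-203)*(-4)*47 = -29*28*47 = -812*47 = -38164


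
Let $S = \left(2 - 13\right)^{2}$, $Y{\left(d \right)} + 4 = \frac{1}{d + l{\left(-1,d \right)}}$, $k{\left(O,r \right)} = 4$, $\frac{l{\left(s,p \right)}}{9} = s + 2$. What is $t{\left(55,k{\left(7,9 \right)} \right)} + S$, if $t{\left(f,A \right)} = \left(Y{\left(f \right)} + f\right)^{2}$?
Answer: $\frac{11155841}{4096} \approx 2723.6$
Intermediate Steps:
$l{\left(s,p \right)} = 18 + 9 s$ ($l{\left(s,p \right)} = 9 \left(s + 2\right) = 9 \left(2 + s\right) = 18 + 9 s$)
$Y{\left(d \right)} = -4 + \frac{1}{9 + d}$ ($Y{\left(d \right)} = -4 + \frac{1}{d + \left(18 + 9 \left(-1\right)\right)} = -4 + \frac{1}{d + \left(18 - 9\right)} = -4 + \frac{1}{d + 9} = -4 + \frac{1}{9 + d}$)
$S = 121$ ($S = \left(-11\right)^{2} = 121$)
$t{\left(f,A \right)} = \left(f + \frac{-35 - 4 f}{9 + f}\right)^{2}$ ($t{\left(f,A \right)} = \left(\frac{-35 - 4 f}{9 + f} + f\right)^{2} = \left(f + \frac{-35 - 4 f}{9 + f}\right)^{2}$)
$t{\left(55,k{\left(7,9 \right)} \right)} + S = \frac{\left(-35 + 55^{2} + 5 \cdot 55\right)^{2}}{\left(9 + 55\right)^{2}} + 121 = \frac{\left(-35 + 3025 + 275\right)^{2}}{4096} + 121 = \frac{3265^{2}}{4096} + 121 = \frac{1}{4096} \cdot 10660225 + 121 = \frac{10660225}{4096} + 121 = \frac{11155841}{4096}$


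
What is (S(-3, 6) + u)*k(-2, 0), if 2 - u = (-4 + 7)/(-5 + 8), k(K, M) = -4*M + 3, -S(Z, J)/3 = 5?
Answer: -42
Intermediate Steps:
S(Z, J) = -15 (S(Z, J) = -3*5 = -15)
k(K, M) = 3 - 4*M
u = 1 (u = 2 - (-4 + 7)/(-5 + 8) = 2 - 3/3 = 2 - 1*1 = 2 - 1 = 1)
(S(-3, 6) + u)*k(-2, 0) = (-15 + 1)*(3 - 4*0) = -14*(3 + 0) = -14*3 = -42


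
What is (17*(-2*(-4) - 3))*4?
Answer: 340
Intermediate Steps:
(17*(-2*(-4) - 3))*4 = (17*(8 - 3))*4 = (17*5)*4 = 85*4 = 340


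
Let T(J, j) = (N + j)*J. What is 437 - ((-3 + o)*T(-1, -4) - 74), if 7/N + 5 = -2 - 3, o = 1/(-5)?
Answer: 13151/25 ≈ 526.04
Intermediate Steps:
o = -⅕ ≈ -0.20000
N = -7/10 (N = 7/(-5 + (-2 - 3)) = 7/(-5 - 5) = 7/(-10) = 7*(-⅒) = -7/10 ≈ -0.70000)
T(J, j) = J*(-7/10 + j) (T(J, j) = (-7/10 + j)*J = J*(-7/10 + j))
437 - ((-3 + o)*T(-1, -4) - 74) = 437 - ((-3 - ⅕)*((⅒)*(-1)*(-7 + 10*(-4))) - 74) = 437 - (-8*(-1)*(-7 - 40)/25 - 74) = 437 - (-8*(-1)*(-47)/25 - 74) = 437 - (-16/5*47/10 - 74) = 437 - (-376/25 - 74) = 437 - 1*(-2226/25) = 437 + 2226/25 = 13151/25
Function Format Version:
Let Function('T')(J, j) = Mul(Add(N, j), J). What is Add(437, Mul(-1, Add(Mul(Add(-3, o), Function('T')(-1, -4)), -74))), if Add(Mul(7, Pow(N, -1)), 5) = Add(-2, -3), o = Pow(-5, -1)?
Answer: Rational(13151, 25) ≈ 526.04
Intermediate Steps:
o = Rational(-1, 5) ≈ -0.20000
N = Rational(-7, 10) (N = Mul(7, Pow(Add(-5, Add(-2, -3)), -1)) = Mul(7, Pow(Add(-5, -5), -1)) = Mul(7, Pow(-10, -1)) = Mul(7, Rational(-1, 10)) = Rational(-7, 10) ≈ -0.70000)
Function('T')(J, j) = Mul(J, Add(Rational(-7, 10), j)) (Function('T')(J, j) = Mul(Add(Rational(-7, 10), j), J) = Mul(J, Add(Rational(-7, 10), j)))
Add(437, Mul(-1, Add(Mul(Add(-3, o), Function('T')(-1, -4)), -74))) = Add(437, Mul(-1, Add(Mul(Add(-3, Rational(-1, 5)), Mul(Rational(1, 10), -1, Add(-7, Mul(10, -4)))), -74))) = Add(437, Mul(-1, Add(Mul(Rational(-16, 5), Mul(Rational(1, 10), -1, Add(-7, -40))), -74))) = Add(437, Mul(-1, Add(Mul(Rational(-16, 5), Mul(Rational(1, 10), -1, -47)), -74))) = Add(437, Mul(-1, Add(Mul(Rational(-16, 5), Rational(47, 10)), -74))) = Add(437, Mul(-1, Add(Rational(-376, 25), -74))) = Add(437, Mul(-1, Rational(-2226, 25))) = Add(437, Rational(2226, 25)) = Rational(13151, 25)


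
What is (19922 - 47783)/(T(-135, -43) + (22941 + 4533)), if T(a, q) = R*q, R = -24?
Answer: -9287/9502 ≈ -0.97737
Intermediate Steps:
T(a, q) = -24*q
(19922 - 47783)/(T(-135, -43) + (22941 + 4533)) = (19922 - 47783)/(-24*(-43) + (22941 + 4533)) = -27861/(1032 + 27474) = -27861/28506 = -27861*1/28506 = -9287/9502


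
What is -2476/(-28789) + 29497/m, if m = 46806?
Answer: 965080789/1347497934 ≈ 0.71620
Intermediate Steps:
-2476/(-28789) + 29497/m = -2476/(-28789) + 29497/46806 = -2476*(-1/28789) + 29497*(1/46806) = 2476/28789 + 29497/46806 = 965080789/1347497934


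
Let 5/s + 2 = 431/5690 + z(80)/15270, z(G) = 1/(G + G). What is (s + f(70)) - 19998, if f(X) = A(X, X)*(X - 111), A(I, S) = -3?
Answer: -53173750735125/2675059111 ≈ -19878.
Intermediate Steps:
z(G) = 1/(2*G)
s = -6950904000/2675059111 (s = 5/(-2 + (431/5690 + ((1/2)/80)/15270)) = 5/(-2 + (431*(1/5690) + ((1/2)*(1/80))*(1/15270))) = 5/(-2 + (431/5690 + (1/160)*(1/15270))) = 5/(-2 + (431/5690 + 1/2443200)) = 5/(-2 + 105302489/1390180800) = 5/(-2675059111/1390180800) = 5*(-1390180800/2675059111) = -6950904000/2675059111 ≈ -2.5984)
f(X) = 333 - 3*X (f(X) = -3*(X - 111) = -3*(-111 + X) = 333 - 3*X)
(s + f(70)) - 19998 = (-6950904000/2675059111 + (333 - 3*70)) - 19998 = (-6950904000/2675059111 + (333 - 210)) - 19998 = (-6950904000/2675059111 + 123) - 19998 = 322081366653/2675059111 - 19998 = -53173750735125/2675059111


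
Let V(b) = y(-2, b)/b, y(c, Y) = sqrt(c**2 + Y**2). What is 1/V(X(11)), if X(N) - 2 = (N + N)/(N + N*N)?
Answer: 13*sqrt(313)/313 ≈ 0.73480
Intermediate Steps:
X(N) = 2 + 2*N/(N + N**2) (X(N) = 2 + (N + N)/(N + N*N) = 2 + (2*N)/(N + N**2) = 2 + 2*N/(N + N**2))
y(c, Y) = sqrt(Y**2 + c**2)
V(b) = sqrt(4 + b**2)/b (V(b) = sqrt(b**2 + (-2)**2)/b = sqrt(b**2 + 4)/b = sqrt(4 + b**2)/b)
1/V(X(11)) = 1/(sqrt(4 + (2*(2 + 11)/(1 + 11))**2)/((2*(2 + 11)/(1 + 11)))) = 1/(sqrt(4 + (2*13/12)**2)/((2*13/12))) = 1/(sqrt(4 + (2*(1/12)*13)**2)/((2*(1/12)*13))) = 1/(sqrt(4 + (13/6)**2)/(13/6)) = 1/(6*sqrt(4 + 169/36)/13) = 1/(6*sqrt(313/36)/13) = 1/(6*(sqrt(313)/6)/13) = 1/(sqrt(313)/13) = 13*sqrt(313)/313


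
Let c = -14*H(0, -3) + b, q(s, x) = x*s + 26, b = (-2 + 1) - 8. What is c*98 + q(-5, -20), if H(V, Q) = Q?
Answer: 3360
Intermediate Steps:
b = -9 (b = -1 - 8 = -9)
q(s, x) = 26 + s*x (q(s, x) = s*x + 26 = 26 + s*x)
c = 33 (c = -14*(-3) - 9 = 42 - 9 = 33)
c*98 + q(-5, -20) = 33*98 + (26 - 5*(-20)) = 3234 + (26 + 100) = 3234 + 126 = 3360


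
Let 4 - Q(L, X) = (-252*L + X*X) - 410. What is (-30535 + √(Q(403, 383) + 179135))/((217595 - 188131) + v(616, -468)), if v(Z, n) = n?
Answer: -30535/28996 + √8401/7249 ≈ -1.0404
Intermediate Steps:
Q(L, X) = 414 - X² + 252*L (Q(L, X) = 4 - ((-252*L + X*X) - 410) = 4 - ((-252*L + X²) - 410) = 4 - ((X² - 252*L) - 410) = 4 - (-410 + X² - 252*L) = 4 + (410 - X² + 252*L) = 414 - X² + 252*L)
(-30535 + √(Q(403, 383) + 179135))/((217595 - 188131) + v(616, -468)) = (-30535 + √((414 - 1*383² + 252*403) + 179135))/((217595 - 188131) - 468) = (-30535 + √((414 - 1*146689 + 101556) + 179135))/(29464 - 468) = (-30535 + √((414 - 146689 + 101556) + 179135))/28996 = (-30535 + √(-44719 + 179135))*(1/28996) = (-30535 + √134416)*(1/28996) = (-30535 + 4*√8401)*(1/28996) = -30535/28996 + √8401/7249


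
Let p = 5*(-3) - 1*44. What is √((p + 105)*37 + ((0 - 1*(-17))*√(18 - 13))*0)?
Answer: √1702 ≈ 41.255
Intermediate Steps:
p = -59 (p = -15 - 44 = -59)
√((p + 105)*37 + ((0 - 1*(-17))*√(18 - 13))*0) = √((-59 + 105)*37 + ((0 - 1*(-17))*√(18 - 13))*0) = √(46*37 + ((0 + 17)*√5)*0) = √(1702 + (17*√5)*0) = √(1702 + 0) = √1702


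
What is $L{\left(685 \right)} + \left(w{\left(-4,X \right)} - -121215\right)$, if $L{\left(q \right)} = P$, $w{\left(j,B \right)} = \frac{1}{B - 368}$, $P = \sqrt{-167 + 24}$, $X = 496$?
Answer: $\frac{15515521}{128} + i \sqrt{143} \approx 1.2122 \cdot 10^{5} + 11.958 i$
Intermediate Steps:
$P = i \sqrt{143}$ ($P = \sqrt{-143} = i \sqrt{143} \approx 11.958 i$)
$w{\left(j,B \right)} = \frac{1}{-368 + B}$
$L{\left(q \right)} = i \sqrt{143}$
$L{\left(685 \right)} + \left(w{\left(-4,X \right)} - -121215\right) = i \sqrt{143} + \left(\frac{1}{-368 + 496} - -121215\right) = i \sqrt{143} + \left(\frac{1}{128} + 121215\right) = i \sqrt{143} + \frac{15515521}{128} = \frac{15515521}{128} + i \sqrt{143}$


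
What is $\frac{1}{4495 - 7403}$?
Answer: $- \frac{1}{2908} \approx -0.00034388$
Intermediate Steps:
$\frac{1}{4495 - 7403} = \frac{1}{-2908} = - \frac{1}{2908}$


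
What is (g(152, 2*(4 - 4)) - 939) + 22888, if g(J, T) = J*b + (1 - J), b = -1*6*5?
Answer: 17238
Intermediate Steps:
b = -30 (b = -6*5 = -30)
g(J, T) = 1 - 31*J (g(J, T) = J*(-30) + (1 - J) = -30*J + (1 - J) = 1 - 31*J)
(g(152, 2*(4 - 4)) - 939) + 22888 = ((1 - 31*152) - 939) + 22888 = ((1 - 4712) - 939) + 22888 = (-4711 - 939) + 22888 = -5650 + 22888 = 17238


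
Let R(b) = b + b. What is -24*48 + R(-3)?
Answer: -1158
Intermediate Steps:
R(b) = 2*b
-24*48 + R(-3) = -24*48 + 2*(-3) = -1152 - 6 = -1158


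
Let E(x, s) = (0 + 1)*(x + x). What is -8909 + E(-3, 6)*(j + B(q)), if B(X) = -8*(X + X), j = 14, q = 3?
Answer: -8705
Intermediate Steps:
B(X) = -16*X
E(x, s) = 2*x (E(x, s) = 1*(2*x) = 2*x)
-8909 + E(-3, 6)*(j + B(q)) = -8909 + (2*(-3))*(14 - 16*3) = -8909 - 6*(14 - 48) = -8909 - 6*(-34) = -8909 + 204 = -8705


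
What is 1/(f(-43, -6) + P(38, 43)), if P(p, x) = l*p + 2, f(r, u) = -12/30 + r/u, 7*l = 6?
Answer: 210/8681 ≈ 0.024191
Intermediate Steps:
l = 6/7 (l = (1/7)*6 = 6/7 ≈ 0.85714)
f(r, u) = -2/5 + r/u (f(r, u) = -12*1/30 + r/u = -2/5 + r/u)
P(p, x) = 2 + 6*p/7 (P(p, x) = 6*p/7 + 2 = 2 + 6*p/7)
1/(f(-43, -6) + P(38, 43)) = 1/((-2/5 - 43/(-6)) + (2 + (6/7)*38)) = 1/((-2/5 - 43*(-1/6)) + (2 + 228/7)) = 1/((-2/5 + 43/6) + 242/7) = 1/(203/30 + 242/7) = 1/(8681/210) = 210/8681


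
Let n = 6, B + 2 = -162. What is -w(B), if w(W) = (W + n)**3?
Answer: 3944312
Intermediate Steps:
B = -164 (B = -2 - 162 = -164)
w(W) = (6 + W)**3 (w(W) = (W + 6)**3 = (6 + W)**3)
-w(B) = -(6 - 164)**3 = -1*(-158)**3 = -1*(-3944312) = 3944312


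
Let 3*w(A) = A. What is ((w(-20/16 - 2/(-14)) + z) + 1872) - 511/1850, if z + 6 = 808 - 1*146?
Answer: 196375463/77700 ≈ 2527.4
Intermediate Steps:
w(A) = A/3
z = 656 (z = -6 + (808 - 1*146) = -6 + (808 - 146) = -6 + 662 = 656)
((w(-20/16 - 2/(-14)) + z) + 1872) - 511/1850 = (((-20/16 - 2/(-14))/3 + 656) + 1872) - 511/1850 = (((-20*1/16 - 2*(-1/14))/3 + 656) + 1872) - 511*1/1850 = (((-5/4 + ⅐)/3 + 656) + 1872) - 511/1850 = (((⅓)*(-31/28) + 656) + 1872) - 511/1850 = ((-31/84 + 656) + 1872) - 511/1850 = (55073/84 + 1872) - 511/1850 = 212321/84 - 511/1850 = 196375463/77700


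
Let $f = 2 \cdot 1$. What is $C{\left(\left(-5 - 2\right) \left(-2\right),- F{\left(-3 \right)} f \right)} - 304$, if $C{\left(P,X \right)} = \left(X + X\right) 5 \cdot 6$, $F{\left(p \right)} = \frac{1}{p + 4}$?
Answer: $-424$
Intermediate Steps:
$F{\left(p \right)} = \frac{1}{4 + p}$
$f = 2$
$C{\left(P,X \right)} = 60 X$ ($C{\left(P,X \right)} = 2 X 30 = 60 X$)
$C{\left(\left(-5 - 2\right) \left(-2\right),- F{\left(-3 \right)} f \right)} - 304 = 60 - \frac{1}{4 - 3} \cdot 2 - 304 = 60 - 1^{-1} \cdot 2 - 304 = 60 \left(-1\right) 1 \cdot 2 - 304 = 60 \left(\left(-1\right) 2\right) - 304 = 60 \left(-2\right) - 304 = -120 - 304 = -424$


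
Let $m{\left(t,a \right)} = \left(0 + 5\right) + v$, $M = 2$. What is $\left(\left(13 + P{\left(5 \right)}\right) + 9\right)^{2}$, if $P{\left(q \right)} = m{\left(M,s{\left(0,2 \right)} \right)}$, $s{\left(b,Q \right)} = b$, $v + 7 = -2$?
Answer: $324$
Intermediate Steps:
$v = -9$ ($v = -7 - 2 = -9$)
$m{\left(t,a \right)} = -4$ ($m{\left(t,a \right)} = \left(0 + 5\right) - 9 = 5 - 9 = -4$)
$P{\left(q \right)} = -4$
$\left(\left(13 + P{\left(5 \right)}\right) + 9\right)^{2} = \left(\left(13 - 4\right) + 9\right)^{2} = \left(9 + 9\right)^{2} = 18^{2} = 324$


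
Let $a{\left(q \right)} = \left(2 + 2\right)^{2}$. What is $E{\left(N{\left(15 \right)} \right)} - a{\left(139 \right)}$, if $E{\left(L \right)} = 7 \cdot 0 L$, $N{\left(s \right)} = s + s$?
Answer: $-16$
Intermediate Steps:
$a{\left(q \right)} = 16$ ($a{\left(q \right)} = 4^{2} = 16$)
$N{\left(s \right)} = 2 s$
$E{\left(L \right)} = 0$ ($E{\left(L \right)} = 0 L = 0$)
$E{\left(N{\left(15 \right)} \right)} - a{\left(139 \right)} = 0 - 16 = -16$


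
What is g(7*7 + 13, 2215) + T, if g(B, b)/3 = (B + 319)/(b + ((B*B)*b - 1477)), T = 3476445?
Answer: 29602617512253/8515198 ≈ 3.4764e+6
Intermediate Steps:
g(B, b) = 3*(319 + B)/(-1477 + b + b*B²) (g(B, b) = 3*((B + 319)/(b + ((B*B)*b - 1477))) = 3*((319 + B)/(b + (B²*b - 1477))) = 3*((319 + B)/(b + (b*B² - 1477))) = 3*((319 + B)/(b + (-1477 + b*B²))) = 3*((319 + B)/(-1477 + b + b*B²)) = 3*(319 + B)/(-1477 + b + b*B²))
g(7*7 + 13, 2215) + T = 3*(319 + (7*7 + 13))/(-1477 + 2215 + 2215*(7*7 + 13)²) + 3476445 = 3*(319 + (49 + 13))/(-1477 + 2215 + 2215*(49 + 13)²) + 3476445 = 3*(319 + 62)/(-1477 + 2215 + 2215*62²) + 3476445 = 3*381/(-1477 + 2215 + 2215*3844) + 3476445 = 3*381/(-1477 + 2215 + 8514460) + 3476445 = 3*381/8515198 + 3476445 = 3*(1/8515198)*381 + 3476445 = 1143/8515198 + 3476445 = 29602617512253/8515198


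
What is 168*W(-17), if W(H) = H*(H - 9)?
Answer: 74256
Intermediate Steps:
W(H) = H*(-9 + H)
168*W(-17) = 168*(-17*(-9 - 17)) = 168*(-17*(-26)) = 168*442 = 74256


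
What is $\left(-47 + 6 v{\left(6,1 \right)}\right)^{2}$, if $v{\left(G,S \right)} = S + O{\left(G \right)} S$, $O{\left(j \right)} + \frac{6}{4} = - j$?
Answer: $7396$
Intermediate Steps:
$O{\left(j \right)} = - \frac{3}{2} - j$
$v{\left(G,S \right)} = S + S \left(- \frac{3}{2} - G\right)$ ($v{\left(G,S \right)} = S + \left(- \frac{3}{2} - G\right) S = S + S \left(- \frac{3}{2} - G\right)$)
$\left(-47 + 6 v{\left(6,1 \right)}\right)^{2} = \left(-47 + 6 \left(\left(-1\right) 1 \left(\frac{1}{2} + 6\right)\right)\right)^{2} = \left(-47 + 6 \left(\left(-1\right) 1 \cdot \frac{13}{2}\right)\right)^{2} = \left(-47 + 6 \left(- \frac{13}{2}\right)\right)^{2} = \left(-47 - 39\right)^{2} = \left(-86\right)^{2} = 7396$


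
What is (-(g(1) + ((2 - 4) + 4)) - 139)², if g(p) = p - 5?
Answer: 18769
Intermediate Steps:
g(p) = -5 + p
(-(g(1) + ((2 - 4) + 4)) - 139)² = (-((-5 + 1) + ((2 - 4) + 4)) - 139)² = (-(-4 + (-2 + 4)) - 139)² = (-(-4 + 2) - 139)² = (-1*(-2) - 139)² = (2 - 139)² = (-137)² = 18769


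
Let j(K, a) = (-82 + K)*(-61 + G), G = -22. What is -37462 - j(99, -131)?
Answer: -36051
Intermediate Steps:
j(K, a) = 6806 - 83*K (j(K, a) = (-82 + K)*(-61 - 22) = (-82 + K)*(-83) = 6806 - 83*K)
-37462 - j(99, -131) = -37462 - (6806 - 83*99) = -37462 - (6806 - 8217) = -37462 - 1*(-1411) = -37462 + 1411 = -36051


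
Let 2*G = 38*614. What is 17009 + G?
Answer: 28675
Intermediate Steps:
G = 11666 (G = (38*614)/2 = (1/2)*23332 = 11666)
17009 + G = 17009 + 11666 = 28675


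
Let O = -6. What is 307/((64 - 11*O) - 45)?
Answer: 307/85 ≈ 3.6118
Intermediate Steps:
307/((64 - 11*O) - 45) = 307/((64 - 11*(-6)) - 45) = 307/((64 - 1*(-66)) - 45) = 307/((64 + 66) - 45) = 307/(130 - 45) = 307/85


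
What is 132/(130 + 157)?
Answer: 132/287 ≈ 0.45993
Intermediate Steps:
132/(130 + 157) = 132/287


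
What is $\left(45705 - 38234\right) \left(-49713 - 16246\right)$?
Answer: $-492779689$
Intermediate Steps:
$\left(45705 - 38234\right) \left(-49713 - 16246\right) = 7471 \left(-65959\right) = -492779689$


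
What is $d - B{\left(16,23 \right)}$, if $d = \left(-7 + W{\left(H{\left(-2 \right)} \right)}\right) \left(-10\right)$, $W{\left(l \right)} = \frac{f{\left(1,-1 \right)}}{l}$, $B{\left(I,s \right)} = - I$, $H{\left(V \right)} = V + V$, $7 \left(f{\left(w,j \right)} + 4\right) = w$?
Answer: $\frac{1069}{14} \approx 76.357$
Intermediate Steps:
$f{\left(w,j \right)} = -4 + \frac{w}{7}$
$H{\left(V \right)} = 2 V$
$W{\left(l \right)} = - \frac{27}{7 l}$ ($W{\left(l \right)} = \frac{-4 + \frac{1}{7} \cdot 1}{l} = \frac{-4 + \frac{1}{7}}{l} = - \frac{27}{7 l}$)
$d = \frac{845}{14}$ ($d = \left(-7 - \frac{27}{7 \cdot 2 \left(-2\right)}\right) \left(-10\right) = \left(-7 - \frac{27}{7 \left(-4\right)}\right) \left(-10\right) = \left(-7 - - \frac{27}{28}\right) \left(-10\right) = \left(-7 + \frac{27}{28}\right) \left(-10\right) = \left(- \frac{169}{28}\right) \left(-10\right) = \frac{845}{14} \approx 60.357$)
$d - B{\left(16,23 \right)} = \frac{845}{14} - \left(-1\right) 16 = \frac{845}{14} - -16 = \frac{845}{14} + 16 = \frac{1069}{14}$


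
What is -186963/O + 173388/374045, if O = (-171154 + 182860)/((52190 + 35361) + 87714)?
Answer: -4085576928802949/1459523590 ≈ -2.7993e+6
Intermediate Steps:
O = 11706/175265 (O = 11706/(87551 + 87714) = 11706/175265 ≈ 0.066790)
-186963/O + 173388/374045 = -186963/11706/175265 + 173388/374045 = -186963*175265/11706 + 173388*(1/374045) = -10922690065/3902 + 173388/374045 = -4085576928802949/1459523590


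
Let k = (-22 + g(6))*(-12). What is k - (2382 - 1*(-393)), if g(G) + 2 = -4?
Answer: -2439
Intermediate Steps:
g(G) = -6 (g(G) = -2 - 4 = -6)
k = 336 (k = (-22 - 6)*(-12) = -28*(-12) = 336)
k - (2382 - 1*(-393)) = 336 - (2382 - 1*(-393)) = 336 - (2382 + 393) = 336 - 1*2775 = 336 - 2775 = -2439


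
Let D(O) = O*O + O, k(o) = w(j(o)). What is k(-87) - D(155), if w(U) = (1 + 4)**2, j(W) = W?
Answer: -24155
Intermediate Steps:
w(U) = 25 (w(U) = 5**2 = 25)
k(o) = 25
D(O) = O + O**2 (D(O) = O**2 + O = O + O**2)
k(-87) - D(155) = 25 - 155*(1 + 155) = 25 - 155*156 = 25 - 1*24180 = 25 - 24180 = -24155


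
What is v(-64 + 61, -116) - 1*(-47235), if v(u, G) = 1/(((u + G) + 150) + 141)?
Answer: 8124421/172 ≈ 47235.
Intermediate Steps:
v(u, G) = 1/(291 + G + u) (v(u, G) = 1/(((G + u) + 150) + 141) = 1/((150 + G + u) + 141) = 1/(291 + G + u))
v(-64 + 61, -116) - 1*(-47235) = 1/(291 - 116 + (-64 + 61)) - 1*(-47235) = 1/(291 - 116 - 3) + 47235 = 1/172 + 47235 = 8124421/172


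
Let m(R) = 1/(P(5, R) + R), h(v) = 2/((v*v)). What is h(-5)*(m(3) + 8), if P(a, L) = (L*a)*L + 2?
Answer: 401/625 ≈ 0.64160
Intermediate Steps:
P(a, L) = 2 + a*L**2 (P(a, L) = a*L**2 + 2 = 2 + a*L**2)
h(v) = 2/v**2 (h(v) = 2/(v**2) = 2/v**2)
m(R) = 1/(2 + R + 5*R**2) (m(R) = 1/((2 + 5*R**2) + R) = 1/(2 + R + 5*R**2))
h(-5)*(m(3) + 8) = (2/(-5)**2)*(1/(2 + 3 + 5*3**2) + 8) = (2*(1/25))*(1/(2 + 3 + 5*9) + 8) = 2*(1/(2 + 3 + 45) + 8)/25 = 2*(1/50 + 8)/25 = (2/25)*(401/50) = 401/625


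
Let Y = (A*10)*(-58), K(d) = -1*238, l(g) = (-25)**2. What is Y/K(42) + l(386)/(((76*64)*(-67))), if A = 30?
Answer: 2835151225/38780672 ≈ 73.107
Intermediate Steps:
l(g) = 625
K(d) = -238
Y = -17400 (Y = (30*10)*(-58) = 300*(-58) = -17400)
Y/K(42) + l(386)/(((76*64)*(-67))) = -17400/(-238) + 625/(((76*64)*(-67))) = -17400*(-1/238) + 625/((4864*(-67))) = 8700/119 + 625/(-325888) = 8700/119 + 625*(-1/325888) = 8700/119 - 625/325888 = 2835151225/38780672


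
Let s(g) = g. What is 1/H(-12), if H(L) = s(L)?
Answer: -1/12 ≈ -0.083333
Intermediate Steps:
H(L) = L
1/H(-12) = 1/(-12) = -1/12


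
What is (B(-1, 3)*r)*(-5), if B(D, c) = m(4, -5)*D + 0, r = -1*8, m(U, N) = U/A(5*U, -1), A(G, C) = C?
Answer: 160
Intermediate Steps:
m(U, N) = -U (m(U, N) = U/(-1) = U*(-1) = -U)
r = -8
B(D, c) = -4*D (B(D, c) = (-1*4)*D + 0 = -4*D + 0 = -4*D)
(B(-1, 3)*r)*(-5) = (-4*(-1)*(-8))*(-5) = (4*(-8))*(-5) = -32*(-5) = 160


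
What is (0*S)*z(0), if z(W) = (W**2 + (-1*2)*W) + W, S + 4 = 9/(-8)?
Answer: 0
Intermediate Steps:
S = -41/8 (S = -4 + 9/(-8) = -4 + 9*(-1/8) = -4 - 9/8 = -41/8 ≈ -5.1250)
z(W) = W**2 - W (z(W) = (W**2 - 2*W) + W = W**2 - W)
(0*S)*z(0) = (0*(-41/8))*(0*(-1 + 0)) = 0*(0*(-1)) = 0*0 = 0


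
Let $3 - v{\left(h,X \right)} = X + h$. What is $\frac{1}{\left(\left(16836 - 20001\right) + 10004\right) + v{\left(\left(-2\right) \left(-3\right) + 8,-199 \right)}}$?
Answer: $\frac{1}{7027} \approx 0.00014231$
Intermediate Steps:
$v{\left(h,X \right)} = 3 - X - h$ ($v{\left(h,X \right)} = 3 - \left(X + h\right) = 3 - X - h$)
$\frac{1}{\left(\left(16836 - 20001\right) + 10004\right) + v{\left(\left(-2\right) \left(-3\right) + 8,-199 \right)}} = \frac{1}{\left(\left(16836 - 20001\right) + 10004\right) - \left(-194 + 6\right)} = \frac{1}{\left(-3165 + 10004\right) + \left(3 + 199 - \left(6 + 8\right)\right)} = \frac{1}{6839 + \left(3 + 199 - 14\right)} = \frac{1}{6839 + 188} = \frac{1}{7027}$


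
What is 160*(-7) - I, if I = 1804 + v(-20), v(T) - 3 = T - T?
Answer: -2927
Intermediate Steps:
v(T) = 3 (v(T) = 3 + (T - T) = 3 + 0 = 3)
I = 1807 (I = 1804 + 3 = 1807)
160*(-7) - I = 160*(-7) - 1*1807 = -1120 - 1807 = -2927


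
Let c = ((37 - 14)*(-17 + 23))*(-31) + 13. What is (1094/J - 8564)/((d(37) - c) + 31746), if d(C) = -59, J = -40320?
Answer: -172650787/724792320 ≈ -0.23821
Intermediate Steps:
c = -4265 (c = (23*6)*(-31) + 13 = 138*(-31) + 13 = -4278 + 13 = -4265)
(1094/J - 8564)/((d(37) - c) + 31746) = (1094/(-40320) - 8564)/((-59 - 1*(-4265)) + 31746) = (1094*(-1/40320) - 8564)/((-59 + 4265) + 31746) = (-547/20160 - 8564)/(4206 + 31746) = -172650787/20160/35952 = -172650787/20160*1/35952 = -172650787/724792320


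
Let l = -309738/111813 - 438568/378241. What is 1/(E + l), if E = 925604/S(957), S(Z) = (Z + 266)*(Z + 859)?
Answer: -602113834486174/2115153369540929 ≈ -0.28467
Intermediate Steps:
S(Z) = (266 + Z)*(859 + Z)
l = -4261364478/1084416947 (l = -309738*1/111813 - 438568*1/378241 = -7942/2867 - 438568/378241 = -4261364478/1084416947 ≈ -3.9296)
E = 231401/555242 (E = 925604/(228494 + 957² + 1125*957) = 925604/(228494 + 915849 + 1076625) = 925604/2220968 = 925604*(1/2220968) = 231401/555242 ≈ 0.41676)
1/(E + l) = 1/(231401/555242 - 4261364478/1084416947) = 1/(-2115153369540929/602113834486174) = -602113834486174/2115153369540929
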